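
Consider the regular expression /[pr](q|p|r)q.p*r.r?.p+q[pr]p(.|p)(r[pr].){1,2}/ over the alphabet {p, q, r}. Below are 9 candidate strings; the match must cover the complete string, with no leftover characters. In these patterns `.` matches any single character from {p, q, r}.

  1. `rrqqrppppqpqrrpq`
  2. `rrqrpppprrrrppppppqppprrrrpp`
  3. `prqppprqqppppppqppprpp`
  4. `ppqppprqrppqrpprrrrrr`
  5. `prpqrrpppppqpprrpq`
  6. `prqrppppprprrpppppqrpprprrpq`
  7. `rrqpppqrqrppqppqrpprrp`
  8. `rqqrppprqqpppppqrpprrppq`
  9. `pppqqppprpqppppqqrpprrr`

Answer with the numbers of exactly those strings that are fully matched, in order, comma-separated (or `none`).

2, 3, 4, 6

1 → no match
2 → match
3 → match
4 → match
5 → no match
6 → match
7 → no match
8 → no match
9 → no match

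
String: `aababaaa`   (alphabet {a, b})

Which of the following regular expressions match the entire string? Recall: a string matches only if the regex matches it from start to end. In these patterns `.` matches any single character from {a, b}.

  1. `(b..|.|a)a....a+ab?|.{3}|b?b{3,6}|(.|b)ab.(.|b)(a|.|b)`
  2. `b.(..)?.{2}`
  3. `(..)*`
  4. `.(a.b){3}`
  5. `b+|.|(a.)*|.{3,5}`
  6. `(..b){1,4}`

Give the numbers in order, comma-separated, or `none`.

1, 3

1 → match
2 → no match — must start with `b`
3 → match
4 → no match — must end with `b`
5 → no match
6 → no match — must end with `b`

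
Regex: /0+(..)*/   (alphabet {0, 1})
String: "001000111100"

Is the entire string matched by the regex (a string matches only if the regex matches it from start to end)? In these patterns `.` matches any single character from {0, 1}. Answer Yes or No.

Yes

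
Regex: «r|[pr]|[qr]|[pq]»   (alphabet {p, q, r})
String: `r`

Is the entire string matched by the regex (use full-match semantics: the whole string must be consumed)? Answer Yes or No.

Yes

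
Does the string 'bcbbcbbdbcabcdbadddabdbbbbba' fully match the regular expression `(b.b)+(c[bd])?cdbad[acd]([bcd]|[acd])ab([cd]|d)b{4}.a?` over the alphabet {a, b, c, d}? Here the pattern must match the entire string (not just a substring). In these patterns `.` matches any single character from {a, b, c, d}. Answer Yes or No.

No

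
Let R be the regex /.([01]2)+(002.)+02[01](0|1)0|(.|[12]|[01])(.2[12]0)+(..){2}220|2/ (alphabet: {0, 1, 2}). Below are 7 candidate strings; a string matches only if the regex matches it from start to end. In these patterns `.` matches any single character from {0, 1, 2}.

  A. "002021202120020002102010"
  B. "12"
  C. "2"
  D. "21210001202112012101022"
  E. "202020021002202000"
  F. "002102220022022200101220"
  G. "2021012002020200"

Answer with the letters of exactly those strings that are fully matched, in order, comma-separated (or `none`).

A, C, E, F

A → match
B → no match
C → match
D → no match
E → match
F → match
G → no match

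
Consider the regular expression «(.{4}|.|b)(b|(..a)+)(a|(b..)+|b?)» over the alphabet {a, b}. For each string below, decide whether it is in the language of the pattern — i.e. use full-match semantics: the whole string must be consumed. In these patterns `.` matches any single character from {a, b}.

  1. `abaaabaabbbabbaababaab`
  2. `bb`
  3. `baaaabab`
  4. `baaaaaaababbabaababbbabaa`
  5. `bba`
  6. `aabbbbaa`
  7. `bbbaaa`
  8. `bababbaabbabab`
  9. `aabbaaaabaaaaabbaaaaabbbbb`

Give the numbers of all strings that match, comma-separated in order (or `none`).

1 → no match
2 → match
3 → match
4 → match
5 → match
6 → match
7 → no match
8 → match
9 → no match

2, 3, 4, 5, 6, 8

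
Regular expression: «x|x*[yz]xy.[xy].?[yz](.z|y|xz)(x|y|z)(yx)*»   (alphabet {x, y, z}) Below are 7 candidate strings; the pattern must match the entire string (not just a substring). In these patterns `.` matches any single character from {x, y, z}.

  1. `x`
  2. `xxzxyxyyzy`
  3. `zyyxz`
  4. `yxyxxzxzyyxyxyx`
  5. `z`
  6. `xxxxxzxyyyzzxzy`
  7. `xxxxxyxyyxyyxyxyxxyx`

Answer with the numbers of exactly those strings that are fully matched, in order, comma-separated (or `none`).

1, 4, 6

1 → match
2 → no match
3 → no match
4 → match
5 → no match
6 → match
7 → no match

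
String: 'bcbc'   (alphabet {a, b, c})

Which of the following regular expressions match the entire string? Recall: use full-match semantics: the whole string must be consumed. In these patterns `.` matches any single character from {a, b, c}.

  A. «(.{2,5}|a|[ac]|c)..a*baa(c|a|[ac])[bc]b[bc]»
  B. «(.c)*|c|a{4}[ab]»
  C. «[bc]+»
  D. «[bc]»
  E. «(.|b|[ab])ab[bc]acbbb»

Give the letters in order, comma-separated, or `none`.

B, C

A → no match
B → match
C → match
D → no match
E → no match — must end with 'acbbb'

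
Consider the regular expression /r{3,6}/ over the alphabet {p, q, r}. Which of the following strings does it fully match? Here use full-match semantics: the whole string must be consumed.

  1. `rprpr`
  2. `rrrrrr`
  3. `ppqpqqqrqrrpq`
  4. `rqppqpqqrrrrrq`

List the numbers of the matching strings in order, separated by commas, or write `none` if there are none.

2

1 → no match
2 → match
3 → no match — must start with `r`
4 → no match — must end with `r`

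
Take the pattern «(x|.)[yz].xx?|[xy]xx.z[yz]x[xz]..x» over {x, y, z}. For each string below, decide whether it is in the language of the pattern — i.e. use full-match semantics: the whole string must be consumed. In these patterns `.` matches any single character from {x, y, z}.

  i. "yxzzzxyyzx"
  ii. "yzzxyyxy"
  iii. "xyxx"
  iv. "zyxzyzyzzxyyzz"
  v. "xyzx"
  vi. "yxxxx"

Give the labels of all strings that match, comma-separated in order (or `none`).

iii, v

i → no match
ii → no match
iii → match
iv → no match
v → match
vi → no match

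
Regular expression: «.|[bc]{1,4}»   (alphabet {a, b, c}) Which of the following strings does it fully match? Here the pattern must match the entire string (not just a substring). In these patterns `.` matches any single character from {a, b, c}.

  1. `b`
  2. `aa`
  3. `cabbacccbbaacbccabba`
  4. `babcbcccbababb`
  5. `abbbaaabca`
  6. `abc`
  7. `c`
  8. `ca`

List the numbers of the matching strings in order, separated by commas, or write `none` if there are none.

1, 7

1 → match
2 → no match
3 → no match
4 → no match
5 → no match
6 → no match
7 → match
8 → no match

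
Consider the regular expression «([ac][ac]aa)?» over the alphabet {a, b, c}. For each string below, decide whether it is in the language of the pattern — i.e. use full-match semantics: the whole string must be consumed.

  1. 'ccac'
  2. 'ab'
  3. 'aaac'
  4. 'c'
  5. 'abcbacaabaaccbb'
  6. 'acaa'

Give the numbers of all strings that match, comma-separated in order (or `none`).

6

1. 'ccac' → no match
2. 'ab' → no match
3. 'aaac' → no match
4. 'c' → no match
5 → no match
6. 'acaa' → match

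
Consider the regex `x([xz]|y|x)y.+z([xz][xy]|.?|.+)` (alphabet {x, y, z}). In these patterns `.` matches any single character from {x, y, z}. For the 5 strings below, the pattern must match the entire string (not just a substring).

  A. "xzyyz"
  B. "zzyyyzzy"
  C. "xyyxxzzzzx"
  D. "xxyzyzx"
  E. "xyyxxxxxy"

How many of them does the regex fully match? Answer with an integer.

A. "xzyyz" → match
B. "zzyyyzzy" → no match — must start with "x"
C. "xyyxxzzzzx" → match
D. "xxyzyzx" → match
E. "xyyxxxxxy" → no match
Total matched: 3

3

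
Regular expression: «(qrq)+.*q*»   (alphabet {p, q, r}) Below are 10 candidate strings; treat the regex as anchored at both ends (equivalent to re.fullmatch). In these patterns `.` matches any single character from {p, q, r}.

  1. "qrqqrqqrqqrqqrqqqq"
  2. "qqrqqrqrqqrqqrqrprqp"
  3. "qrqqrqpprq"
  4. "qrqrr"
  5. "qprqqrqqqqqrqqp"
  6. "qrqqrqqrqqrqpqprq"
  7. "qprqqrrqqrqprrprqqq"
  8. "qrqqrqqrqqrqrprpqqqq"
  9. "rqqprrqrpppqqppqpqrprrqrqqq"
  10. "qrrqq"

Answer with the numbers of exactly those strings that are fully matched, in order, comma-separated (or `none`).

1 → match
2 → no match — must start with "qrq"
3. "qrqqrqpprq" → match
4. "qrqrr" → match
5 → no match — must start with "qrq"
6 → match
7 → no match — must start with "qrq"
8 → match
9 → no match — must start with "qrq"
10. "qrrqq" → no match — must start with "qrq"

1, 3, 4, 6, 8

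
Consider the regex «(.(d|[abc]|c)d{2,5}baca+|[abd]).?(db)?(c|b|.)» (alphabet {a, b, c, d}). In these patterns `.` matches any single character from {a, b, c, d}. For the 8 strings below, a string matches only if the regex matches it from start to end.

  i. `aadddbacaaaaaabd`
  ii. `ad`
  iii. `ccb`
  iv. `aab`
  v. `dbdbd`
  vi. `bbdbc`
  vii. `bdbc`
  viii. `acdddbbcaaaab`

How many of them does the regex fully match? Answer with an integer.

i → match
ii → match
iii → no match
iv → match
v → match
vi → match
vii → match
viii → no match
Total matched: 6

6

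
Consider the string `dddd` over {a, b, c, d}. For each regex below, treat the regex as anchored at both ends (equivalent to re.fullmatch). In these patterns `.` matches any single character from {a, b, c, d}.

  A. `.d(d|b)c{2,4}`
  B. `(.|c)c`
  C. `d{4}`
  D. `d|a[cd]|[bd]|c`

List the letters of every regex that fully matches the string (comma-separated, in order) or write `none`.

A → no match — must end with `c`
B → no match — must end with `c`
C → match
D → no match

C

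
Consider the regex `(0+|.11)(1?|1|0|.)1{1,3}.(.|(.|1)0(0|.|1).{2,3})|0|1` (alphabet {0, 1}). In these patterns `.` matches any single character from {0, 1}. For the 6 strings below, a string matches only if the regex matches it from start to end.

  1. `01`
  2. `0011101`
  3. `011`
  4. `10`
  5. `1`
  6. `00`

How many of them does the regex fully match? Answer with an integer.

1 → no match
2 → match
3 → no match
4 → no match
5 → match
6 → no match
Total matched: 2

2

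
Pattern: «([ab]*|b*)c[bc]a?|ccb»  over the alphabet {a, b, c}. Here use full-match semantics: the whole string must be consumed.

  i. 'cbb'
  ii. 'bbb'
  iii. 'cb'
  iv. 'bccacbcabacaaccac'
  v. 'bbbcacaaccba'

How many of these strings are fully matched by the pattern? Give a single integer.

i. 'cbb' → no match
ii. 'bbb' → no match
iii. 'cb' → match
iv → no match
v. 'bbbcacaaccba' → no match
Total matched: 1

1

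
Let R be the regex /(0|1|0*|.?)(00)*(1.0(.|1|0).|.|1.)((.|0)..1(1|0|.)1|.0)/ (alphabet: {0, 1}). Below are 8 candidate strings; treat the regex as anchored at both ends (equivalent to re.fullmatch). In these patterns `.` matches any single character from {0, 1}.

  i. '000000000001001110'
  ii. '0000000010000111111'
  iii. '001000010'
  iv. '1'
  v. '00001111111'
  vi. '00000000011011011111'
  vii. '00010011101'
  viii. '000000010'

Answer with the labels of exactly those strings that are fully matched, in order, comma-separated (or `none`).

i → match
ii → match
iii → match
iv → no match
v → match
vi → match
vii → match
viii → match

i, ii, iii, v, vi, vii, viii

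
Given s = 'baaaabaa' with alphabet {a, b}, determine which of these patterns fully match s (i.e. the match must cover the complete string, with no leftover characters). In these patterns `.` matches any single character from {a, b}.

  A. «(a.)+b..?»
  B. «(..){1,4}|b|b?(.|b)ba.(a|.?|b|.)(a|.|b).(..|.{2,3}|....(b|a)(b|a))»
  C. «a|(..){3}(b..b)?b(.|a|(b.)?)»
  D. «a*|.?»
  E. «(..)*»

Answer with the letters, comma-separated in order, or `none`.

B, E

A → no match — must start with 'a'
B → match
C → no match
D → no match
E → match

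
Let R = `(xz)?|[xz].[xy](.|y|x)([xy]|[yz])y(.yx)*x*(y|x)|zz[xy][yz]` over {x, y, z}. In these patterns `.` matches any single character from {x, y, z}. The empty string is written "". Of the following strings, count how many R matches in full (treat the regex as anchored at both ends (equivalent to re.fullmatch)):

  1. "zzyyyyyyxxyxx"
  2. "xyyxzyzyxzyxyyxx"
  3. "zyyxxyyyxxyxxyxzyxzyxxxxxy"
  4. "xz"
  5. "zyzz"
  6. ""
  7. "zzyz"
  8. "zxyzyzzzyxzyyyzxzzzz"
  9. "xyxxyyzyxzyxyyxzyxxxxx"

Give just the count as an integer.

1 → match
2 → match
3 → match
4 → match
5 → no match
6 → match
7 → match
8 → no match
9 → match
Total matched: 7

7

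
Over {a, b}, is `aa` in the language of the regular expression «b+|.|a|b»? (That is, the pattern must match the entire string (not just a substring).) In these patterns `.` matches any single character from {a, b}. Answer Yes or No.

No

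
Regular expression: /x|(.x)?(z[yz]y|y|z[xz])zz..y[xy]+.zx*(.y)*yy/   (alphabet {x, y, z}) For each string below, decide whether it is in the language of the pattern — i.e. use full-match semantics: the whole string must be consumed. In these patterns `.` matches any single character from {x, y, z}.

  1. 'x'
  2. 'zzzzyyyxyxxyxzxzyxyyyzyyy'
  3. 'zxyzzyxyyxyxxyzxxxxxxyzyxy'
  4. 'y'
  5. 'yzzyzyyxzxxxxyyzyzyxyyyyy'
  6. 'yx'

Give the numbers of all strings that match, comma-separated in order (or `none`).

1. 'x' → match
2 → match
3 → no match
4. 'y' → no match
5 → match
6. 'yx' → no match

1, 2, 5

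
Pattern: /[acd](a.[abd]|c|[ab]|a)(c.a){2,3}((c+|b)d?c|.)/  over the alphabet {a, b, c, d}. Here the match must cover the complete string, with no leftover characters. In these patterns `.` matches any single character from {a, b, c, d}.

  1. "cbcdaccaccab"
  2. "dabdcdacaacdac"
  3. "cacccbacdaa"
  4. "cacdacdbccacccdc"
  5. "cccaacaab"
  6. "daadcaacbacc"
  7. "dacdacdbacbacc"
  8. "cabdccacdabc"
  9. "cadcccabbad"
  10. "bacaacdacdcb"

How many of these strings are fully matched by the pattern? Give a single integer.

5

1 → match
2 → match
3 → no match
4 → no match
5 → match
6 → match
7 → no match
8 → match
9 → no match
10 → no match
Total matched: 5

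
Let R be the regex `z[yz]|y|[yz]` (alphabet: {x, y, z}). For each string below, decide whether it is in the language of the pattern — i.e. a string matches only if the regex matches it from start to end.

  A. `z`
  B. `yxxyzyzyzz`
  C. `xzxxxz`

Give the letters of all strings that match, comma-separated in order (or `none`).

A

A → match
B → no match
C → no match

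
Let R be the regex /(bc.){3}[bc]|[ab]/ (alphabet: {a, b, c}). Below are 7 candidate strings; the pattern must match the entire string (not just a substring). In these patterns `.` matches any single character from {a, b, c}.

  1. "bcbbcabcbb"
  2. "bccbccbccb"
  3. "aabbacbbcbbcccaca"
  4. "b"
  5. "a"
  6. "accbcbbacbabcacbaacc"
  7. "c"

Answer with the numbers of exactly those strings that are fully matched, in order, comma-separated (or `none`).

1 → match
2 → match
3 → no match
4 → match
5 → match
6 → no match
7 → no match

1, 2, 4, 5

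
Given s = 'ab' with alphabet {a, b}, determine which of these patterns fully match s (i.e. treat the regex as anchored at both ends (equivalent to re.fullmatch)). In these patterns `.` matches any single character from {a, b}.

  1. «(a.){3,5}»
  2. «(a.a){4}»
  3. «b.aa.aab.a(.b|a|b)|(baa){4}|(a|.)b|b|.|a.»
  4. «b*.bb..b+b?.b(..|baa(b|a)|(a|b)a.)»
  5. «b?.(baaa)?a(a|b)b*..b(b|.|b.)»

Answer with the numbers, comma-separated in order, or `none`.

1 → no match
2 → no match — must end with 'a'
3 → match
4 → no match
5 → no match

3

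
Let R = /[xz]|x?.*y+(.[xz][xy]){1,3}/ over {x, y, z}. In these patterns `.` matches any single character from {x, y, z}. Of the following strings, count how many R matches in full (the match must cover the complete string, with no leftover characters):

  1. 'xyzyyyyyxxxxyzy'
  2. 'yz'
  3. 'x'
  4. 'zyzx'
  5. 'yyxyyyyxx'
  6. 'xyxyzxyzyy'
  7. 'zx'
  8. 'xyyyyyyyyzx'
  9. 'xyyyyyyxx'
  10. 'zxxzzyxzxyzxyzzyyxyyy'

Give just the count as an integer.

1 → no match
2. 'yz' → no match
3. 'x' → match
4. 'zyzx' → no match
5. 'yyxyyyyxx' → match
6. 'xyxyzxyzyy' → no match
7. 'zx' → no match
8. 'xyyyyyyyyzx' → match
9. 'xyyyyyyxx' → match
10 → no match
Total matched: 4

4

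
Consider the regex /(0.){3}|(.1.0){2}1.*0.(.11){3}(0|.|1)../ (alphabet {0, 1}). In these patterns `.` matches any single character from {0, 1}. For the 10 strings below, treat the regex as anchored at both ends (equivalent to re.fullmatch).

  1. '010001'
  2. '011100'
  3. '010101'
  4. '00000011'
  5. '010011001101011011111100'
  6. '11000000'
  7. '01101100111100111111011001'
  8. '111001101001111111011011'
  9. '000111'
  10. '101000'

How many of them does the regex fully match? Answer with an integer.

1 → match
2 → no match
3 → match
4 → no match
5 → match
6 → no match
7 → match
8 → match
9 → no match
10 → no match
Total matched: 5

5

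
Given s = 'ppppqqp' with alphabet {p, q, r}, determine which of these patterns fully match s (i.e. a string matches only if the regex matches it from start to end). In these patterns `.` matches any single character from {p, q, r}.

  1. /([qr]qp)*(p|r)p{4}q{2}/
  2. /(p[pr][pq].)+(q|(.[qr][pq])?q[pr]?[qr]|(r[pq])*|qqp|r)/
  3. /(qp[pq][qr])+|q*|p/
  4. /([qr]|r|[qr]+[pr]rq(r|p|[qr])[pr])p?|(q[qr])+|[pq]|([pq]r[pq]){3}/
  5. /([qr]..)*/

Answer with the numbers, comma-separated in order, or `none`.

1 → no match — must end with 'q'
2 → match
3 → no match
4 → no match
5 → no match

2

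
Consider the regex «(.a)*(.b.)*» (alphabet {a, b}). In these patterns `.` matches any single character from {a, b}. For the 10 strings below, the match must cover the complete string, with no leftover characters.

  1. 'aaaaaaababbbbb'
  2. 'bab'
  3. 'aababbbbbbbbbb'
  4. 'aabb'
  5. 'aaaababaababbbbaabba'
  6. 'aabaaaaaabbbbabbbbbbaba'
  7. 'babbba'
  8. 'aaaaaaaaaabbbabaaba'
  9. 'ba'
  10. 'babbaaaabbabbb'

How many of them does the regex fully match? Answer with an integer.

1 → no match
2 → no match
3 → no match
4 → no match
5 → no match
6 → match
7 → no match
8 → match
9 → match
10 → no match
Total matched: 3

3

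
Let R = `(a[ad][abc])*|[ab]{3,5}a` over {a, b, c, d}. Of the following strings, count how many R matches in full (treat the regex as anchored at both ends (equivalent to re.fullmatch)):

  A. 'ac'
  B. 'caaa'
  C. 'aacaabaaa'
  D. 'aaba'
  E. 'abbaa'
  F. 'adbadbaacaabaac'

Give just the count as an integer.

4

A → no match
B → no match
C → match
D → match
E → match
F → match
Total matched: 4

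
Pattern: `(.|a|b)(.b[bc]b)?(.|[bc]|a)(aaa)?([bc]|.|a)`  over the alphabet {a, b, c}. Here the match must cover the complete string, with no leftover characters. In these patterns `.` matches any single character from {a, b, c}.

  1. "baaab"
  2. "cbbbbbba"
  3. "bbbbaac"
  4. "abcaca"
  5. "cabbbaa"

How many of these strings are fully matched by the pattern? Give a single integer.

1

1 → no match
2 → no match
3 → no match
4 → no match
5 → match
Total matched: 1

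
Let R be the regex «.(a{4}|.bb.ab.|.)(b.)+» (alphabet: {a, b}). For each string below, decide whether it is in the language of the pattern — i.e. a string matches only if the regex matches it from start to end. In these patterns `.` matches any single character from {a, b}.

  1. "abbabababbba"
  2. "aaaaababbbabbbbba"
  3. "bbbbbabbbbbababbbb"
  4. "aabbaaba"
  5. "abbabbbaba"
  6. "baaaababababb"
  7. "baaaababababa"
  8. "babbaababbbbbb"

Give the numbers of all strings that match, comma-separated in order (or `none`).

1 → match
2 → match
3 → match
4 → no match
5 → match
6 → match
7 → match
8 → match

1, 2, 3, 5, 6, 7, 8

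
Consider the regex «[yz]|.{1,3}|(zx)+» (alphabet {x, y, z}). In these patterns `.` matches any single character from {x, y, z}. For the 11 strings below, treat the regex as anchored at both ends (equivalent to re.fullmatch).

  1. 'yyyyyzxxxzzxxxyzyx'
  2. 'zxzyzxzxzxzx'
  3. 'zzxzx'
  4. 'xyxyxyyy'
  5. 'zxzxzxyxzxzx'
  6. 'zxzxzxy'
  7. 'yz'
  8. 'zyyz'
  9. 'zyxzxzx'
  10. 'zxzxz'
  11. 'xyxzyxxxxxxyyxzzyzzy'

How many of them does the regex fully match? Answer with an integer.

1

1 → no match
2. 'zxzyzxzxzxzx' → no match
3. 'zzxzx' → no match
4. 'xyxyxyyy' → no match
5. 'zxzxzxyxzxzx' → no match
6. 'zxzxzxy' → no match
7. 'yz' → match
8. 'zyyz' → no match
9. 'zyxzxzx' → no match
10. 'zxzxz' → no match
11 → no match
Total matched: 1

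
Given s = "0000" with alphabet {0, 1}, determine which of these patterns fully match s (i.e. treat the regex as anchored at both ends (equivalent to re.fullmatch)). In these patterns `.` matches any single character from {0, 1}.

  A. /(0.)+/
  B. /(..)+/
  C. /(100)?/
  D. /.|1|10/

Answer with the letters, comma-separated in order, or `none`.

A, B

A → match
B → match
C → no match
D → no match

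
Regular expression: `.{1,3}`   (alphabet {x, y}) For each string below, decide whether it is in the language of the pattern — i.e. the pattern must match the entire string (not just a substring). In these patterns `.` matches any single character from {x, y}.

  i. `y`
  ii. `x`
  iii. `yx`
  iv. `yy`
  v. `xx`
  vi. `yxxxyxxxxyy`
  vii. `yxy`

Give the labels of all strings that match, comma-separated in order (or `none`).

i, ii, iii, iv, v, vii

i → match
ii → match
iii → match
iv → match
v → match
vi → no match
vii → match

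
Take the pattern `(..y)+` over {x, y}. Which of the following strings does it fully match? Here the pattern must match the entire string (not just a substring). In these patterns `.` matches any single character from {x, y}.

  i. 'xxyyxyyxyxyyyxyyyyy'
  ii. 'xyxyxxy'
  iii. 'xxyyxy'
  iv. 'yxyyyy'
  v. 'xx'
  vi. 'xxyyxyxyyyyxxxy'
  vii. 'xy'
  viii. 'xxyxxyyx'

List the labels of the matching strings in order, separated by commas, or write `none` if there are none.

iii, iv

i → no match
ii → no match
iii → match
iv → match
v → no match — must end with 'y'
vi → no match
vii → no match
viii → no match — must end with 'y'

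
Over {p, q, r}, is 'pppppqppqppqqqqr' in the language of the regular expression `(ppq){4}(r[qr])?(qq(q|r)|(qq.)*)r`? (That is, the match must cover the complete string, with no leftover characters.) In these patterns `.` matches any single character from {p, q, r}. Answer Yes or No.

Every match must start with 'ppq', but 'pppppqppqppqqqqr' does not.

No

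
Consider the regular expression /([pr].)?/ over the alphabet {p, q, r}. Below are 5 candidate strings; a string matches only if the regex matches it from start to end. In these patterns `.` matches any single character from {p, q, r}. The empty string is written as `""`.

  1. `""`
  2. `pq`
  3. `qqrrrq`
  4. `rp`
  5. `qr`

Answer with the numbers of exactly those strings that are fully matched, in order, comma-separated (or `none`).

1, 2, 4

1. `""` → match
2. `pq` → match
3. `qqrrrq` → no match
4. `rp` → match
5. `qr` → no match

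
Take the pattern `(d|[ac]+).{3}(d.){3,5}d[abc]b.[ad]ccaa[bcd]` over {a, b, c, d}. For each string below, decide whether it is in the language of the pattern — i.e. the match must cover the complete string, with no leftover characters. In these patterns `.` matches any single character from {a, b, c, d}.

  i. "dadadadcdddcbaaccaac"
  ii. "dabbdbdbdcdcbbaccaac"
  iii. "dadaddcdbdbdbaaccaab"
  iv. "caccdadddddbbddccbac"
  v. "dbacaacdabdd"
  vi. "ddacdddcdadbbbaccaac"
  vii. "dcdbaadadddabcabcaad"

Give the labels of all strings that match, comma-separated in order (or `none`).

i, ii, vi

i → match
ii → match
iii → no match
iv → no match
v → no match
vi → match
vii → no match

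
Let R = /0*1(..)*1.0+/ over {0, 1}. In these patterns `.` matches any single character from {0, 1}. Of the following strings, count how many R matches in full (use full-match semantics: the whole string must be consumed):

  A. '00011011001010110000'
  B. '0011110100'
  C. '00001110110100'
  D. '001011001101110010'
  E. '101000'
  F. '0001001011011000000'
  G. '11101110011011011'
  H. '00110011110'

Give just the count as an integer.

A → match
B → match
C → match
D → no match
E → no match
F → match
G → no match — must end with '0'
H → no match
Total matched: 4

4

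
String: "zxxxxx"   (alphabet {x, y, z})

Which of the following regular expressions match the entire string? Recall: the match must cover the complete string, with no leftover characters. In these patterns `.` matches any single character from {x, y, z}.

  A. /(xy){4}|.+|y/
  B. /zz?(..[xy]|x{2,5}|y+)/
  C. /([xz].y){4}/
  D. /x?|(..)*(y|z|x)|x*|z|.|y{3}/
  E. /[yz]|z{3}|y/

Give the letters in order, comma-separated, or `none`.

A → match
B → match
C → no match — must end with "y"
D → no match
E → no match

A, B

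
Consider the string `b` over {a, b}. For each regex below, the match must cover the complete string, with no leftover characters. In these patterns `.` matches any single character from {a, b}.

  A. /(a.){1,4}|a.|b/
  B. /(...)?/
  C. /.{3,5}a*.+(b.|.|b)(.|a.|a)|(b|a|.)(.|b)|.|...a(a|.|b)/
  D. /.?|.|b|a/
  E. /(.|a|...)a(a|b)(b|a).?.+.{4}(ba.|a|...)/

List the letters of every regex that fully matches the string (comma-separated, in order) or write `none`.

A, C, D

A → match
B → no match
C → match
D → match
E → no match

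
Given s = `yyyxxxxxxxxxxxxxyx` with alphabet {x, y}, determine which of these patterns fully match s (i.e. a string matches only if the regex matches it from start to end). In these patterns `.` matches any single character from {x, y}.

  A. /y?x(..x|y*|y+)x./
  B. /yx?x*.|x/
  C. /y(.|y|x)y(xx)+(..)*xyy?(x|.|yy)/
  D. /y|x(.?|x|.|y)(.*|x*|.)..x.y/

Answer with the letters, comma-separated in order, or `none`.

A → no match
B → no match
C → match
D → no match — must end with `y`

C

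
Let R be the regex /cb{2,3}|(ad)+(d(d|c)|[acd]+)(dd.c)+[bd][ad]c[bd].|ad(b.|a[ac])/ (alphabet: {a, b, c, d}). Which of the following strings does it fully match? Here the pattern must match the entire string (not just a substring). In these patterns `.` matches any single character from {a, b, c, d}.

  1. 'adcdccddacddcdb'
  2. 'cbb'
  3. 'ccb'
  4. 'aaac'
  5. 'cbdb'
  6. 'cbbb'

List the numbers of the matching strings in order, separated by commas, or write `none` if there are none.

1, 2, 6

1 → match
2 → match
3 → no match
4 → no match
5 → no match
6 → match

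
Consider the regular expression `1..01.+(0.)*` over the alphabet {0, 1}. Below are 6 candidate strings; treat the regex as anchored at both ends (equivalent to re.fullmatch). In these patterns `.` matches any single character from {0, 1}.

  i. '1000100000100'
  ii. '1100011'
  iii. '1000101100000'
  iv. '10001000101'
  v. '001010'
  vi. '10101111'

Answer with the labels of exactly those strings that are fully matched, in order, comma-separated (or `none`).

i → match
ii → no match
iii → match
iv → match
v → no match — must start with '1'
vi → match

i, iii, iv, vi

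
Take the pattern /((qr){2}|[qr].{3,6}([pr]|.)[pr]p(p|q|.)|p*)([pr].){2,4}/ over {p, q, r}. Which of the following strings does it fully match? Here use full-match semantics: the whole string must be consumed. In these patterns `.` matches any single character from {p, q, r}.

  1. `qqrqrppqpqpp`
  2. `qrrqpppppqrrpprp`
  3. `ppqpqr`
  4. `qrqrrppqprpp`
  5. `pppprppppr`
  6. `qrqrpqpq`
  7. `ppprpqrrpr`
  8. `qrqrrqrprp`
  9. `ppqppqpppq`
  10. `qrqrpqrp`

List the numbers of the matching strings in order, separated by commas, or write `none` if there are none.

1, 2, 4, 5, 6, 7, 8, 10

1. `qqrqrppqpqpp` → match
2 → match
3. `ppqpqr` → no match
4. `qrqrrppqprpp` → match
5. `pppprppppr` → match
6. `qrqrpqpq` → match
7. `ppprpqrrpr` → match
8. `qrqrrqrprp` → match
9. `ppqppqpppq` → no match
10. `qrqrpqrp` → match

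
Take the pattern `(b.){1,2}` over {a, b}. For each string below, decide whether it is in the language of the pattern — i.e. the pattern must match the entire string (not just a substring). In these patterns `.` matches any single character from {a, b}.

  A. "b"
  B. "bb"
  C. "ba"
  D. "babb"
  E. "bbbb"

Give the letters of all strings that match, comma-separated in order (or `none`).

B, C, D, E

A. "b" → no match
B. "bb" → match
C. "ba" → match
D. "babb" → match
E. "bbbb" → match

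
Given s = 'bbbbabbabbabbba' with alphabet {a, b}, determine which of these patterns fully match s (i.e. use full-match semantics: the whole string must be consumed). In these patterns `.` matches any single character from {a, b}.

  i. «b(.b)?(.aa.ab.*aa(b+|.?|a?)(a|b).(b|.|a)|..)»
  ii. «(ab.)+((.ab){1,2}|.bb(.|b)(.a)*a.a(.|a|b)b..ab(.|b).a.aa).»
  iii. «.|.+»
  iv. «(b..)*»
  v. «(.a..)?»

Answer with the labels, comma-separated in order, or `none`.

iii, iv

i → no match
ii → no match — must start with 'ab'
iii → match
iv → match
v → no match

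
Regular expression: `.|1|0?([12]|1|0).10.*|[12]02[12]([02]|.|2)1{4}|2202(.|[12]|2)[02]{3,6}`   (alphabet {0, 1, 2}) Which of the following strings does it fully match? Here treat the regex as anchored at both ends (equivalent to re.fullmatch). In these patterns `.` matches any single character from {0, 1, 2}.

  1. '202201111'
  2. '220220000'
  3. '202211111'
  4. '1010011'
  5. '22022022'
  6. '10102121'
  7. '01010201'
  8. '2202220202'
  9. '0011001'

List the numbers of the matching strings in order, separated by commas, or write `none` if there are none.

1 → match
2 → match
3 → match
4 → match
5 → match
6 → match
7 → match
8 → match
9 → match

1, 2, 3, 4, 5, 6, 7, 8, 9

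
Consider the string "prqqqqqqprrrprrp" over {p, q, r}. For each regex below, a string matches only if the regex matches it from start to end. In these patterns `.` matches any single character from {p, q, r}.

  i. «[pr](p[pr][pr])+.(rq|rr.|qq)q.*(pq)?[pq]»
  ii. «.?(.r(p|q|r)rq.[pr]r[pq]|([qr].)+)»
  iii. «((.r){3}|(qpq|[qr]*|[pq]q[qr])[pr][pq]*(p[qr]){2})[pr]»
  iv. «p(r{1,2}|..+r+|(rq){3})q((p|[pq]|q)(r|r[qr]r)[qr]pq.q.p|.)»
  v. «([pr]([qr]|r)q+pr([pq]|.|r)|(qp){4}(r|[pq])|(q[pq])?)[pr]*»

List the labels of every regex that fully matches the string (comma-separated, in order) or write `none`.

v

i → no match
ii → no match
iii → no match
iv → no match
v → match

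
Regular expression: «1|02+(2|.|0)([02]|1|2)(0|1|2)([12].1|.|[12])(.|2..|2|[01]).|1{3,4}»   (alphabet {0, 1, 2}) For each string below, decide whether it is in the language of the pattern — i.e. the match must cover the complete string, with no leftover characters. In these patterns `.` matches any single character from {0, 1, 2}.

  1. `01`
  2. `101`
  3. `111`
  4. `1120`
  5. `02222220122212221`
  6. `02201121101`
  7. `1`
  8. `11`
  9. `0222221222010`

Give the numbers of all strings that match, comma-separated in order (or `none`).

3, 5, 6, 7, 9

1 → no match
2 → no match
3 → match
4 → no match
5 → match
6 → match
7 → match
8 → no match
9 → match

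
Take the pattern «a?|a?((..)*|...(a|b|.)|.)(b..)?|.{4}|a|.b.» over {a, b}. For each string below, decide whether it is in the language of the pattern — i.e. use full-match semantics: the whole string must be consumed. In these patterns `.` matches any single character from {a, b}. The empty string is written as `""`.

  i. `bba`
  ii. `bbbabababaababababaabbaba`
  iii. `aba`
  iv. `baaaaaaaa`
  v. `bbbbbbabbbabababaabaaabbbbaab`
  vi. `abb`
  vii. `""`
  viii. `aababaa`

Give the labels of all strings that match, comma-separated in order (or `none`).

i → match
ii → no match
iii → match
iv → no match
v → no match
vi → match
vii → match
viii → match

i, iii, vi, vii, viii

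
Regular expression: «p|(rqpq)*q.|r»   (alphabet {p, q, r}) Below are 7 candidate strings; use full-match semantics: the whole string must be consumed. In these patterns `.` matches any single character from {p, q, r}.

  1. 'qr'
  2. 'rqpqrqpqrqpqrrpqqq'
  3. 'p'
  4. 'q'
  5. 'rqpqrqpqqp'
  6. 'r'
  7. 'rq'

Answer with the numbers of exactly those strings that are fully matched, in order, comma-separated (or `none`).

1 → match
2 → no match
3 → match
4 → no match
5 → match
6 → match
7 → no match

1, 3, 5, 6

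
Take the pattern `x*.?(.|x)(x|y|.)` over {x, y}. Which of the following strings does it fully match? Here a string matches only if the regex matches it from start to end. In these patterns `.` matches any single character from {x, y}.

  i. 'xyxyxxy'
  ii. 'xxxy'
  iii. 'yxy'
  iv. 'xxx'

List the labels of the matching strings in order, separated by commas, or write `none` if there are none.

i → no match
ii → match
iii → match
iv → match

ii, iii, iv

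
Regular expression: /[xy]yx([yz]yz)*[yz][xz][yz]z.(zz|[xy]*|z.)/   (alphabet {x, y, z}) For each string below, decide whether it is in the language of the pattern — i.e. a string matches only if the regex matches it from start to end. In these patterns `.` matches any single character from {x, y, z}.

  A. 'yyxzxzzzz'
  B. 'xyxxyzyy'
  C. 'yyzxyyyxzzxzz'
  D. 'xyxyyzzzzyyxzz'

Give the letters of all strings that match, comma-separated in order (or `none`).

A → no match
B → no match
C → no match
D → no match

none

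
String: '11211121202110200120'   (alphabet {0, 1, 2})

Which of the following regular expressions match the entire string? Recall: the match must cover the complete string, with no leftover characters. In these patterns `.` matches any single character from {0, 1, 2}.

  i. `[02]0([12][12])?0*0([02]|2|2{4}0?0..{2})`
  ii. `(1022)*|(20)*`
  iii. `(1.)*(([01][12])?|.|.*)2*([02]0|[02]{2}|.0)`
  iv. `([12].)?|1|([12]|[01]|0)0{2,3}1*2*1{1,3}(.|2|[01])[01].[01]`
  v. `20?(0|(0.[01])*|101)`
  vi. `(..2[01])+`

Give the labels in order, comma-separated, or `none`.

iii, vi

i → no match
ii → no match
iii → match
iv → no match
v → no match — must start with '2'
vi → match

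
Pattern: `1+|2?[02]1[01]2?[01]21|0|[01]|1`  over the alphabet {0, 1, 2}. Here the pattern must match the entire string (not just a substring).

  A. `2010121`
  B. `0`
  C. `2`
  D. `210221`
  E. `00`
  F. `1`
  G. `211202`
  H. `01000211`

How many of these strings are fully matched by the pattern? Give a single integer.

3

A → match
B → match
C → no match
D → no match
E → no match
F → match
G → no match
H → no match
Total matched: 3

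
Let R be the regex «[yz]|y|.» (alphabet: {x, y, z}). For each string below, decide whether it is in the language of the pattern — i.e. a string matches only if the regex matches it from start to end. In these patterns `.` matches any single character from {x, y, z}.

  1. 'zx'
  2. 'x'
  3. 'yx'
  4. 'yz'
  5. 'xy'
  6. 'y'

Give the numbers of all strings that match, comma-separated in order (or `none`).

1. 'zx' → no match
2. 'x' → match
3. 'yx' → no match
4. 'yz' → no match
5. 'xy' → no match
6. 'y' → match

2, 6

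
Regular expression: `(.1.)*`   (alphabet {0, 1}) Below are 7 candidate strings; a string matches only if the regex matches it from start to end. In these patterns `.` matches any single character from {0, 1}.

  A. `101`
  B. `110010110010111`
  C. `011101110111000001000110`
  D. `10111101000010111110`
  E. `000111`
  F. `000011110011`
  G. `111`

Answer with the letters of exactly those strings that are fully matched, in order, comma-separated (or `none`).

A → no match
B → match
C → no match
D → no match
E → no match
F → no match
G → match

B, G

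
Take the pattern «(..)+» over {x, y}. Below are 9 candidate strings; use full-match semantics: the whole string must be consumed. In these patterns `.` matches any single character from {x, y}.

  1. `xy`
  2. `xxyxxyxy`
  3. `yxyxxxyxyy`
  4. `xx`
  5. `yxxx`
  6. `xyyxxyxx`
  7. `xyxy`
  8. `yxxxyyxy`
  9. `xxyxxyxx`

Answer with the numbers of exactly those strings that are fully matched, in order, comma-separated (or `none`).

1, 2, 3, 4, 5, 6, 7, 8, 9

1 → match
2 → match
3 → match
4 → match
5 → match
6 → match
7 → match
8 → match
9 → match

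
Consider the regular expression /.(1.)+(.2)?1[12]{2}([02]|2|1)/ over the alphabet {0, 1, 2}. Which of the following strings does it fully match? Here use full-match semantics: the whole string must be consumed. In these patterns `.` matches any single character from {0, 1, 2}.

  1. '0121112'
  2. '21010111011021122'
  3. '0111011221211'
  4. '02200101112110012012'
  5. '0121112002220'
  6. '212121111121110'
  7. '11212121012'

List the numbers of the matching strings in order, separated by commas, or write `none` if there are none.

1, 2, 3, 6

1 → match
2 → match
3 → match
4 → no match
5 → no match
6 → match
7 → no match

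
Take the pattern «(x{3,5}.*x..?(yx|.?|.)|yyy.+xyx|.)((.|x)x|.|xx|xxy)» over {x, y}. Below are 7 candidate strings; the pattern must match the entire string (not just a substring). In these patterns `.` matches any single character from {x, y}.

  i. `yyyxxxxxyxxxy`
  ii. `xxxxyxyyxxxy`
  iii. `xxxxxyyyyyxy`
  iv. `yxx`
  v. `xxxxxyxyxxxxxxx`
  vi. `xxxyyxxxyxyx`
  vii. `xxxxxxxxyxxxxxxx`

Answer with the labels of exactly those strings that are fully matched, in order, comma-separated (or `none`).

i, ii, iv, v, vi, vii

i → match
ii → match
iii → no match
iv → match
v → match
vi → match
vii → match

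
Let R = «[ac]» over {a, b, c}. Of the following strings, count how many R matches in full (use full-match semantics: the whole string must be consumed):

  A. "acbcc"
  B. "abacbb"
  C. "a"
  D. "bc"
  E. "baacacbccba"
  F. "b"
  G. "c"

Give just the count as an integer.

2

A. "acbcc" → no match
B. "abacbb" → no match
C. "a" → match
D. "bc" → no match
E. "baacacbccba" → no match
F. "b" → no match
G. "c" → match
Total matched: 2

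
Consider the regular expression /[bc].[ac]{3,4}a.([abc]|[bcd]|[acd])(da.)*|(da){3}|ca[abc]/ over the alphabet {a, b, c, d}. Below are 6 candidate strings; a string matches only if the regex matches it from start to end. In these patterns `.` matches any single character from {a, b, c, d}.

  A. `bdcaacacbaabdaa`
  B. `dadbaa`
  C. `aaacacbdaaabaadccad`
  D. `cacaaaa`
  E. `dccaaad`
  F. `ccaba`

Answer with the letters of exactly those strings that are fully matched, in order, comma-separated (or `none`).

none

A → no match
B. `dadbaa` → no match
C → no match
D. `cacaaaa` → no match
E. `dccaaad` → no match
F. `ccaba` → no match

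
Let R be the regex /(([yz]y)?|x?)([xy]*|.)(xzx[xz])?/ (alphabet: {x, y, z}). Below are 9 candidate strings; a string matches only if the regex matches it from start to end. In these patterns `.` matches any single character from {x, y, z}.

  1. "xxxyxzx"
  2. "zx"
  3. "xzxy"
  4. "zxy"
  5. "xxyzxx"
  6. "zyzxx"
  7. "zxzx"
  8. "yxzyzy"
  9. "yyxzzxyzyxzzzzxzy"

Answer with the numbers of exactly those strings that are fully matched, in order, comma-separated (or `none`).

none

1 → no match
2 → no match
3 → no match
4 → no match
5 → no match
6 → no match
7 → no match
8 → no match
9 → no match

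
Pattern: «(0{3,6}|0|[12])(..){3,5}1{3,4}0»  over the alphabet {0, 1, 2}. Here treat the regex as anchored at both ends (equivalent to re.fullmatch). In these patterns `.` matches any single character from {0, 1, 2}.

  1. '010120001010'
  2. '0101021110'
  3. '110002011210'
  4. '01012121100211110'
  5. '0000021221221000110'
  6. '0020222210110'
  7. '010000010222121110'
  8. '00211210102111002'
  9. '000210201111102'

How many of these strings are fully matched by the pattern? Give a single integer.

0

1 → no match
2 → no match
3 → no match
4 → no match
5 → no match
6 → no match
7 → no match
8 → no match — must end with '10'
9 → no match — must end with '10'
Total matched: 0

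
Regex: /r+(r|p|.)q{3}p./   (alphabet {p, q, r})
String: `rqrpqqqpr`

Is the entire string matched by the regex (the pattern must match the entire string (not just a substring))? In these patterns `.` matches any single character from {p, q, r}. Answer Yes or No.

No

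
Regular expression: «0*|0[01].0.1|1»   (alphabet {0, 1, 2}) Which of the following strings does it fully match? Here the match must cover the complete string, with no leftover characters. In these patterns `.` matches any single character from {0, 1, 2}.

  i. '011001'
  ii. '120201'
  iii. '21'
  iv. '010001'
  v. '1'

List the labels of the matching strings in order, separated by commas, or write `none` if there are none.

i, iv, v

i → match
ii → no match
iii → no match
iv → match
v → match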